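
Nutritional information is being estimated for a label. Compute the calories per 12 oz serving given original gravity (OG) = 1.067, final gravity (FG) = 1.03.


ABW = (OG−FG)·131.25·0.79/FG;  °P = 259 − 259/SG (for OG→OE and FG→AE);  RE = 0.1808·OE + 0.8192·AE;  Cal = (6.9·ABW + 4·(RE−0.1))·FG·3.55
ABW = (1.067 − 1.03)·131.25·0.79/1.03 = 3.7247
OE = 259 − 259/1.067 = 16.2634 °P
AE = 259 − 259/1.03 = 7.5437 °P
RE = 0.1808·16.2634 + 0.8192·7.5437 = 9.1202 °P
Cal = (6.9·3.7247 + 4·(9.1202−0.1))·1.03·3.55

225.9031 kcal


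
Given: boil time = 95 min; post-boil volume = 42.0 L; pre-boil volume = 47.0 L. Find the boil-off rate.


rate = (V_pre − V_post) / (t_min/60)
rate = (47.0 − 42.0) / (95/60)

3.1579 L/hr


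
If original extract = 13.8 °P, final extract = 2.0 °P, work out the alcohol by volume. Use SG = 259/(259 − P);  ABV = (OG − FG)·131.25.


OG = 259/(259 − 13.8) = 1.0563
FG = 259/(259 − 2.0) = 1.0078
ABV = (1.0563 − 1.0078)·131.25

6.3654 % ABV


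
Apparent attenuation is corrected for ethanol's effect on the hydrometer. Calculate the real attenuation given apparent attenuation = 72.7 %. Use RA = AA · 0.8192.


RA = 72.7 · 0.8192

59.5558 %


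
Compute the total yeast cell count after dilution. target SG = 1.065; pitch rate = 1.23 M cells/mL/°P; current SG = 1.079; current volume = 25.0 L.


V_w = V·((SG_c−1)/(SG_t−1)−1);  °P = 259 − 259/SG_t;  cells = rate·(V+V_w)·°P
V_w = 25.0·((1.079−1)/(1.065−1)−1) = 5.3846
V_final = 25.0 + 5.3846 = 30.3846
°P = 259 − 259/1.065 = 15.8075
cells = 1.23·30.3846·15.8075

590.7754 billion cells


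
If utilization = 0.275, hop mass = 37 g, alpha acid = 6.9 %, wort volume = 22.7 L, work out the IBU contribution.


IBU = (α/100)·mass·U·1000 / V
IBU = (6.9/100)·37·0.275·1000 / 22.7

30.9284 IBU


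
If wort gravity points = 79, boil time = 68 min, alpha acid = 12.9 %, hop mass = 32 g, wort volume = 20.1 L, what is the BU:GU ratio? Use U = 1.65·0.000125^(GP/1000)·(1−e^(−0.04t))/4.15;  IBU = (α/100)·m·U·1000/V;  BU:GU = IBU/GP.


U = 1.65·0.000125^(79/1000)·(1−e^(−0.04·68))/4.15 = 0.1826
IBU = (12.9/100)·32·0.1826·1000/20.1 = 37.5008
BU:GU = 37.5008/79

0.4747


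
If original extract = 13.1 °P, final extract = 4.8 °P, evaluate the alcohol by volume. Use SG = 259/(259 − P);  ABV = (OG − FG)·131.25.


OG = 259/(259 − 13.1) = 1.0533
FG = 259/(259 − 4.8) = 1.0189
ABV = (1.0533 − 1.0189)·131.25

4.5138 % ABV


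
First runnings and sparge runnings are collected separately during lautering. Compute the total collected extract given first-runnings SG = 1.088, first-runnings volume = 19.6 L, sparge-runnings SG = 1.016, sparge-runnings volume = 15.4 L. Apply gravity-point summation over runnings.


total = Σ (SG_i − 1)·1000·V_i
first = (1.088 − 1)·1000·19.6 = 1724.8000
sparge = (1.016 − 1)·1000·15.4 = 246.4000
total = 1724.8000 + 246.4000

1971.2000 gravity·L


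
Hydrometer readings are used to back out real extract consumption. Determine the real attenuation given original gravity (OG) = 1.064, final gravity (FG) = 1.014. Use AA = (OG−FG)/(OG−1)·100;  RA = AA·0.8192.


AA = (1.064 − 1.014)/(1.064 − 1)·100 = 78.1250
RA = 78.1250·0.8192

64.0000 %


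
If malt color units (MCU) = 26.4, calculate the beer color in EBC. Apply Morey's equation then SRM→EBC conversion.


SRM = 1.4922·MCU^0.6859;  EBC = SRM·1.97
SRM = 1.4922·26.4^0.6859 = 14.0898
EBC = 14.0898·1.97

27.7569 EBC


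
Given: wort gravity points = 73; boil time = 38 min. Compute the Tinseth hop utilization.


U = 1.65·0.000125^(GP/1000) · (1 − e^(−0.04·t))/4.15
bigness = 1.65·0.000125^(73/1000) = 0.8562
boil_factor = (1 − e^(−0.04·38))/4.15 = 0.1883
U = 0.8562 · 0.1883

0.1612


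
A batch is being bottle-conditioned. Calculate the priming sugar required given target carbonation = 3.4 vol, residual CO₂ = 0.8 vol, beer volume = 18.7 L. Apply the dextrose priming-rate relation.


sugar = (target − residual)·4.0·V
sugar = (3.4 − 0.8)·4.0·18.7

194.4800 g


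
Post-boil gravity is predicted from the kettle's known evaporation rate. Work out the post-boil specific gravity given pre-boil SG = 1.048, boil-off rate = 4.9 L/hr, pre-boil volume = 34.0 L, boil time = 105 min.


V_post = V_pre − rate·(t/60);  SG_post = 1 + (SG_pre−1)·V_pre/V_post
V_post = 34.0 − 4.9·(105/60) = 25.4250
SG_post = 1 + (1.048 − 1)·34.0/25.4250

1.0642


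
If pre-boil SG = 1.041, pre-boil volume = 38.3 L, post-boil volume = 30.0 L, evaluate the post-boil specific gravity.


SG_post = 1 + (SG_pre − 1)·V_pre/V_post
pts_pre = (1.041 − 1)·1000 = 41.0000
pts_post = 41.0000·38.3/30.0 = 52.3433
SG_post = 1 + 52.3433/1000

1.0523


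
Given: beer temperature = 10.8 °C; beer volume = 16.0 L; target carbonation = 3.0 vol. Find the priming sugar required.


residual = 14.695·(0.01821 + 0.09011·e^(−0.04·T));  sugar = (target − residual)·4.0·V
residual = 14.695·(0.01821 + 0.09011·e^(−0.04·10.8)) = 1.1273
sugar = (3.0 − 1.1273)·4.0·16.0

119.8555 g


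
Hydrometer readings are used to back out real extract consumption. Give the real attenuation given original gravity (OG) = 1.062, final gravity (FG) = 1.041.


AA = (OG−FG)/(OG−1)·100;  RA = AA·0.8192
AA = (1.062 − 1.041)/(1.062 − 1)·100 = 33.8710
RA = 33.8710·0.8192

27.7471 %


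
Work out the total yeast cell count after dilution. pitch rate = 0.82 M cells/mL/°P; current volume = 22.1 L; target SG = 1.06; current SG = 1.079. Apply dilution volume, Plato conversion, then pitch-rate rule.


V_w = V·((SG_c−1)/(SG_t−1)−1);  °P = 259 − 259/SG_t;  cells = rate·(V+V_w)·°P
V_w = 22.1·((1.079−1)/(1.06−1)−1) = 6.9983
V_final = 22.1 + 6.9983 = 29.0983
°P = 259 − 259/1.06 = 14.6604
cells = 0.82·29.0983·14.6604

349.8059 billion cells


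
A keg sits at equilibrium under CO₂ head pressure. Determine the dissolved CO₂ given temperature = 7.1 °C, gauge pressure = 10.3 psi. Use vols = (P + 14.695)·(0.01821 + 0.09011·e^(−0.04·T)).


vols = (10.3 + 14.695)·(0.01821 + 0.09011·e^(−0.04·7.1))

2.1506 volumes


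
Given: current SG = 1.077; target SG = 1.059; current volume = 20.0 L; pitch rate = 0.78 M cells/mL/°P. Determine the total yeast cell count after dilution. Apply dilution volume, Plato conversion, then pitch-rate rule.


V_w = V·((SG_c−1)/(SG_t−1)−1);  °P = 259 − 259/SG_t;  cells = rate·(V+V_w)·°P
V_w = 20.0·((1.077−1)/(1.059−1)−1) = 6.1017
V_final = 20.0 + 6.1017 = 26.1017
°P = 259 − 259/1.059 = 14.4297
cells = 0.78·26.1017·14.4297

293.7779 billion cells


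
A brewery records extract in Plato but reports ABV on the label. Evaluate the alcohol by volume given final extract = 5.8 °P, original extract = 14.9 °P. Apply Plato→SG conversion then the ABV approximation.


SG = 259/(259 − P);  ABV = (OG − FG)·131.25
OG = 259/(259 − 14.9) = 1.0610
FG = 259/(259 − 5.8) = 1.0229
ABV = (1.0610 − 1.0229)·131.25

5.0051 % ABV


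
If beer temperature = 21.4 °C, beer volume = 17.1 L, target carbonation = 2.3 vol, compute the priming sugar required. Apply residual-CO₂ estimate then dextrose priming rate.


residual = 14.695·(0.01821 + 0.09011·e^(−0.04·T));  sugar = (target − residual)·4.0·V
residual = 14.695·(0.01821 + 0.09011·e^(−0.04·21.4)) = 0.8302
sugar = (2.3 − 0.8302)·4.0·17.1

100.5358 g


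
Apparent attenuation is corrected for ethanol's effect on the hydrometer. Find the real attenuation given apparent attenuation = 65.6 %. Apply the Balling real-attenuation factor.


RA = AA · 0.8192
RA = 65.6 · 0.8192

53.7395 %


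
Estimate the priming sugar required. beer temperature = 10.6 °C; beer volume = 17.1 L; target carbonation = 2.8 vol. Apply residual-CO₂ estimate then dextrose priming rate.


residual = 14.695·(0.01821 + 0.09011·e^(−0.04·T));  sugar = (target − residual)·4.0·V
residual = 14.695·(0.01821 + 0.09011·e^(−0.04·10.6)) = 1.1342
sugar = (2.8 − 1.1342)·4.0·17.1

113.9433 g


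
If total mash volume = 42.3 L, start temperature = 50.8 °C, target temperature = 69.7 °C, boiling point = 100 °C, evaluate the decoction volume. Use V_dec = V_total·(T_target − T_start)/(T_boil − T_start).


V_dec = 42.3·(69.7 − 50.8)/(100 − 50.8)

16.2494 L


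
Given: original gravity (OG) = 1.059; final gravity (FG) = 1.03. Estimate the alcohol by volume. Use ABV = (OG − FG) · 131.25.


ABV = (1.059 − 1.03) · 131.25

3.8062 % ABV


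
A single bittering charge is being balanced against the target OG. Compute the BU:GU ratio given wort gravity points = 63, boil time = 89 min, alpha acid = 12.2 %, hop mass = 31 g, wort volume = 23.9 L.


U = 1.65·0.000125^(GP/1000)·(1−e^(−0.04t))/4.15;  IBU = (α/100)·m·U·1000/V;  BU:GU = IBU/GP
U = 1.65·0.000125^(63/1000)·(1−e^(−0.04·89))/4.15 = 0.2193
IBU = (12.2/100)·31·0.2193·1000/23.9 = 34.7004
BU:GU = 34.7004/63

0.5508


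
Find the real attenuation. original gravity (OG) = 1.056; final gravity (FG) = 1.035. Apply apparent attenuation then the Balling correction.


AA = (OG−FG)/(OG−1)·100;  RA = AA·0.8192
AA = (1.056 − 1.035)/(1.056 − 1)·100 = 37.5000
RA = 37.5000·0.8192

30.7200 %


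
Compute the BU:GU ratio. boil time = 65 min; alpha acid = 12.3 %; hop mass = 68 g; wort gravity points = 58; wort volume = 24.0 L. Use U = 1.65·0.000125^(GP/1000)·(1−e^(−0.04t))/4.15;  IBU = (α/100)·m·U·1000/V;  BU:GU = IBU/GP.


U = 1.65·0.000125^(58/1000)·(1−e^(−0.04·65))/4.15 = 0.2185
IBU = (12.3/100)·68·0.2185·1000/24.0 = 76.1627
BU:GU = 76.1627/58

1.3131


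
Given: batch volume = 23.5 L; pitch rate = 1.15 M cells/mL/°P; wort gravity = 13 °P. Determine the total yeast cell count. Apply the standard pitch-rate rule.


cells (billions) = rate · V_L · °P
cells = 1.15 · 23.5 · 13

351.3250 billion cells


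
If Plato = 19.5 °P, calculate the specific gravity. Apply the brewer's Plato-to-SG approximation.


SG = 259/(259 − P)
SG = 259/(259 − 19.5)

1.0814


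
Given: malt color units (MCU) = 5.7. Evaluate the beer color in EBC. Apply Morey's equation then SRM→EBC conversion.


SRM = 1.4922·MCU^0.6859;  EBC = SRM·1.97
SRM = 1.4922·5.7^0.6859 = 4.9236
EBC = 4.9236·1.97

9.6995 EBC


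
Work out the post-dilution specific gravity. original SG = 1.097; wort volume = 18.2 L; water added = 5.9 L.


SG_new = 1 + (SG_old − 1)·V_old/(V_old + V_water)
pts = (1.097 − 1)·1000·18.2/(18.2 + 5.9) = 73.2531
SG_new = 1 + 73.2531/1000

1.0733


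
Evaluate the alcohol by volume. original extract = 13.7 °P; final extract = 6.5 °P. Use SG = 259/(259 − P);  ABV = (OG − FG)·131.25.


OG = 259/(259 − 13.7) = 1.0558
FG = 259/(259 − 6.5) = 1.0257
ABV = (1.0558 − 1.0257)·131.25

3.9516 % ABV


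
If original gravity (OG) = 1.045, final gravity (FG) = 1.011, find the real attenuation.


AA = (OG−FG)/(OG−1)·100;  RA = AA·0.8192
AA = (1.045 − 1.011)/(1.045 − 1)·100 = 75.5556
RA = 75.5556·0.8192

61.8951 %


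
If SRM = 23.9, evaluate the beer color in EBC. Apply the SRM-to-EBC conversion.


EBC = SRM · 1.97
EBC = 23.9 · 1.97

47.0830 EBC


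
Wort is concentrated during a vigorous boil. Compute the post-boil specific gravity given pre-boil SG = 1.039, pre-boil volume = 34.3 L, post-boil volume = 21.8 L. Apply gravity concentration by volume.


SG_post = 1 + (SG_pre − 1)·V_pre/V_post
pts_pre = (1.039 − 1)·1000 = 39.0000
pts_post = 39.0000·34.3/21.8 = 61.3624
SG_post = 1 + 61.3624/1000

1.0614


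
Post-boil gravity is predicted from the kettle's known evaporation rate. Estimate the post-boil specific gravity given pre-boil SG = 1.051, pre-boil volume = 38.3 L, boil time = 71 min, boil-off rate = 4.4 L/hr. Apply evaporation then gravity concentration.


V_post = V_pre − rate·(t/60);  SG_post = 1 + (SG_pre−1)·V_pre/V_post
V_post = 38.3 − 4.4·(71/60) = 33.0933
SG_post = 1 + (1.051 − 1)·38.3/33.0933

1.0590


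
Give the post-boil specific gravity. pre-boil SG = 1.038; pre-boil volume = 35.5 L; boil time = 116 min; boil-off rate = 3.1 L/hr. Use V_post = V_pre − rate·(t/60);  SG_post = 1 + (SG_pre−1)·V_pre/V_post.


V_post = 35.5 − 3.1·(116/60) = 29.5067
SG_post = 1 + (1.038 − 1)·35.5/29.5067

1.0457


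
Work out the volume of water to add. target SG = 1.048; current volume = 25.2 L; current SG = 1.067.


V_water = V·((SG_curr − 1)/(SG_target − 1) − 1)
V_water = 25.2·((1.067 − 1)/(1.048 − 1) − 1)

9.9750 L


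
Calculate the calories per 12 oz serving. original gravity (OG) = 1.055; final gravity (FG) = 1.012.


ABW = (OG−FG)·131.25·0.79/FG;  °P = 259 − 259/SG (for OG→OE and FG→AE);  RE = 0.1808·OE + 0.8192·AE;  Cal = (6.9·ABW + 4·(RE−0.1))·FG·3.55
ABW = (1.055 − 1.012)·131.25·0.79/1.012 = 4.4057
OE = 259 − 259/1.055 = 13.5024 °P
AE = 259 − 259/1.012 = 3.0711 °P
RE = 0.1808·13.5024 + 0.8192·3.0711 = 4.9571 °P
Cal = (6.9·4.4057 + 4·(4.9571−0.1))·1.012·3.55

179.0111 kcal


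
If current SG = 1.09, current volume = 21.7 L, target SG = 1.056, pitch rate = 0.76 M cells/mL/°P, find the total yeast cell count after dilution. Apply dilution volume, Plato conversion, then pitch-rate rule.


V_w = V·((SG_c−1)/(SG_t−1)−1);  °P = 259 − 259/SG_t;  cells = rate·(V+V_w)·°P
V_w = 21.7·((1.09−1)/(1.056−1)−1) = 13.1750
V_final = 21.7 + 13.1750 = 34.8750
°P = 259 − 259/1.056 = 13.7348
cells = 0.76·34.8750·13.7348

364.0422 billion cells


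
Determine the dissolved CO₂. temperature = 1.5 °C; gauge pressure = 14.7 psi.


vols = (P + 14.695)·(0.01821 + 0.09011·e^(−0.04·T))
vols = (14.7 + 14.695)·(0.01821 + 0.09011·e^(−0.04·1.5))

3.0298 volumes


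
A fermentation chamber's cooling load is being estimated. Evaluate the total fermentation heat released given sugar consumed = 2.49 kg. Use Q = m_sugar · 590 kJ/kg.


Q = 2.49 · 590

1469.1000 kJ


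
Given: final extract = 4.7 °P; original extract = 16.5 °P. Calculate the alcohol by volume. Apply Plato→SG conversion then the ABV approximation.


SG = 259/(259 − P);  ABV = (OG − FG)·131.25
OG = 259/(259 − 16.5) = 1.0680
FG = 259/(259 − 4.7) = 1.0185
ABV = (1.0680 − 1.0185)·131.25

6.5046 % ABV


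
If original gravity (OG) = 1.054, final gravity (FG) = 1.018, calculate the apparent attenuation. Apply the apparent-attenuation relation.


AA = (OG − FG)/(OG − 1) · 100
AA = (1.054 − 1.018)/(1.054 − 1) · 100

66.6667 %


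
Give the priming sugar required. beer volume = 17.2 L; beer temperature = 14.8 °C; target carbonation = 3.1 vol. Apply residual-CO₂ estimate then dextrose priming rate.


residual = 14.695·(0.01821 + 0.09011·e^(−0.04·T));  sugar = (target − residual)·4.0·V
residual = 14.695·(0.01821 + 0.09011·e^(−0.04·14.8)) = 1.0002
sugar = (3.1 − 1.0002)·4.0·17.2

144.4696 g


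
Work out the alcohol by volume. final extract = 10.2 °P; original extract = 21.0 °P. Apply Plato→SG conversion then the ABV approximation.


SG = 259/(259 − P);  ABV = (OG − FG)·131.25
OG = 259/(259 − 21.0) = 1.0882
FG = 259/(259 − 10.2) = 1.0410
ABV = (1.0882 − 1.0410)·131.25

6.2001 % ABV


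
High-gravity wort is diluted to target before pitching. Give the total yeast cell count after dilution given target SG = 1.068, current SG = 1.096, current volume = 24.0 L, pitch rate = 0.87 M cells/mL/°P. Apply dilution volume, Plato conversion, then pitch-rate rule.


V_w = V·((SG_c−1)/(SG_t−1)−1);  °P = 259 − 259/SG_t;  cells = rate·(V+V_w)·°P
V_w = 24.0·((1.096−1)/(1.068−1)−1) = 9.8824
V_final = 24.0 + 9.8824 = 33.8824
°P = 259 − 259/1.068 = 16.4906
cells = 0.87·33.8824·16.4906

486.1052 billion cells


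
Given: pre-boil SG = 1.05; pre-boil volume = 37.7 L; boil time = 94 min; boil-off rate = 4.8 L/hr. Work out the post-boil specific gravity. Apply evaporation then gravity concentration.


V_post = V_pre − rate·(t/60);  SG_post = 1 + (SG_pre−1)·V_pre/V_post
V_post = 37.7 − 4.8·(94/60) = 30.1800
SG_post = 1 + (1.05 − 1)·37.7/30.1800

1.0625


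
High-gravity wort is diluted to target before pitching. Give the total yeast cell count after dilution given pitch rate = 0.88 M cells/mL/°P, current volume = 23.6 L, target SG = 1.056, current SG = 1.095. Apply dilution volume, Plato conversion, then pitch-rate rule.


V_w = V·((SG_c−1)/(SG_t−1)−1);  °P = 259 − 259/SG_t;  cells = rate·(V+V_w)·°P
V_w = 23.6·((1.095−1)/(1.056−1)−1) = 16.4357
V_final = 23.6 + 16.4357 = 40.0357
°P = 259 − 259/1.056 = 13.7348
cells = 0.88·40.0357·13.7348

483.8983 billion cells


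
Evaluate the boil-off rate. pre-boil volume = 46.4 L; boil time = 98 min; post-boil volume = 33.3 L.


rate = (V_pre − V_post) / (t_min/60)
rate = (46.4 − 33.3) / (98/60)

8.0204 L/hr


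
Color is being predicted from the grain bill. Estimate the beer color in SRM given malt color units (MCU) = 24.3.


SRM = 1.4922 · MCU^0.6859
SRM = 1.4922 · 24.3^0.6859

13.3111 SRM


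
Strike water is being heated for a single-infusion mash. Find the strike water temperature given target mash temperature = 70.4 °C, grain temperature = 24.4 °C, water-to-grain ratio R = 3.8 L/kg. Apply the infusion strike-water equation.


T_strike = (0.41/R)·(T_mash − T_grain) + T_mash
T_strike = (0.41/3.8)·(70.4 − 24.4) + 70.4

75.3632 °C


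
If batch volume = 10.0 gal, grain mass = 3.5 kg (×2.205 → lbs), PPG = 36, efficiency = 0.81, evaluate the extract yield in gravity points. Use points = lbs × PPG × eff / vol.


lbs = 3.5 × 2.205 = 7.7175
points = 7.7175 × 36 × 0.81 / 10.0

22.5042 points


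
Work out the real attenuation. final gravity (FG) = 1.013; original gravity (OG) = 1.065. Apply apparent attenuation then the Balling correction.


AA = (OG−FG)/(OG−1)·100;  RA = AA·0.8192
AA = (1.065 − 1.013)/(1.065 − 1)·100 = 80.0000
RA = 80.0000·0.8192

65.5360 %


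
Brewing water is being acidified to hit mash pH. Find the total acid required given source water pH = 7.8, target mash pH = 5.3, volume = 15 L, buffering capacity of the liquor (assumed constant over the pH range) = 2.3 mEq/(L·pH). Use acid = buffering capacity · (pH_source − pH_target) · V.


acid = 2.3 · (7.8 − 5.3) · 15

86.2500 mEq


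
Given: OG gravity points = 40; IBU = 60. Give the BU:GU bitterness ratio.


BU:GU = IBU / OG_points
BU:GU = 60 / 40

1.5000


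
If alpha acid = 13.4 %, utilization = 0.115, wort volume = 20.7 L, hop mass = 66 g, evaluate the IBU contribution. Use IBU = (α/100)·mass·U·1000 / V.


IBU = (13.4/100)·66·0.115·1000 / 20.7

49.1333 IBU


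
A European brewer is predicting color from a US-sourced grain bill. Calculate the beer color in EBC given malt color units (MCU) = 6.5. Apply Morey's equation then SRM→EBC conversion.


SRM = 1.4922·MCU^0.6859;  EBC = SRM·1.97
SRM = 1.4922·6.5^0.6859 = 5.3877
EBC = 5.3877·1.97

10.6138 EBC


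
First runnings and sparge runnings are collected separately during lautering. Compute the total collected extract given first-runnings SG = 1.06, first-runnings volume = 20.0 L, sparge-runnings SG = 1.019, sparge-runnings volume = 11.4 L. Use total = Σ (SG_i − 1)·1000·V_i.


first = (1.06 − 1)·1000·20.0 = 1200.0000
sparge = (1.019 − 1)·1000·11.4 = 216.6000
total = 1200.0000 + 216.6000

1416.6000 gravity·L


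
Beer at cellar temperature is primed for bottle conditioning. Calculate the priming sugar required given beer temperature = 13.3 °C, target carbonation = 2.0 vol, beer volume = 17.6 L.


residual = 14.695·(0.01821 + 0.09011·e^(−0.04·T));  sugar = (target − residual)·4.0·V
residual = 14.695·(0.01821 + 0.09011·e^(−0.04·13.3)) = 1.0454
sugar = (2.0 − 1.0454)·4.0·17.6

67.2003 g


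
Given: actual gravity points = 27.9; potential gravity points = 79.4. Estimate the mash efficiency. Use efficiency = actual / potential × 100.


efficiency = 27.9 / 79.4 × 100

35.1385 %


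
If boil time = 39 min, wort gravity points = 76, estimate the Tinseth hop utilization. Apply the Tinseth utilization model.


U = 1.65·0.000125^(GP/1000) · (1 − e^(−0.04·t))/4.15
bigness = 1.65·0.000125^(76/1000) = 0.8334
boil_factor = (1 − e^(−0.04·39))/4.15 = 0.1903
U = 0.8334 · 0.1903

0.1586


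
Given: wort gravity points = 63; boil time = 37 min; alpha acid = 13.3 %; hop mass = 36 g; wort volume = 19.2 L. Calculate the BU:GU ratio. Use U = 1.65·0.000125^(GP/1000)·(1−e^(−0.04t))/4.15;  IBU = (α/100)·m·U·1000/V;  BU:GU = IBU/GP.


U = 1.65·0.000125^(63/1000)·(1−e^(−0.04·37))/4.15 = 0.1743
IBU = (13.3/100)·36·0.1743·1000/19.2 = 43.4726
BU:GU = 43.4726/63

0.6900


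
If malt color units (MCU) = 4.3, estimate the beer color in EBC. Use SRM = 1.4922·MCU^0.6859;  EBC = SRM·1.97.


SRM = 1.4922·4.3^0.6859 = 4.0581
EBC = 4.0581·1.97

7.9945 EBC


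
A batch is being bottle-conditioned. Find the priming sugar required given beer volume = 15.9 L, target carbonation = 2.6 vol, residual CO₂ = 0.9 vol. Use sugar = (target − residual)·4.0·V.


sugar = (2.6 − 0.9)·4.0·15.9

108.1200 g


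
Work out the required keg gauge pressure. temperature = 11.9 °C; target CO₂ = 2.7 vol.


psi = vols/(0.01821 + 0.09011·e^(−0.04·T)) − 14.695
psi = 2.7/(0.01821 + 0.09011·e^(−0.04·11.9)) − 14.695

21.6970 psi


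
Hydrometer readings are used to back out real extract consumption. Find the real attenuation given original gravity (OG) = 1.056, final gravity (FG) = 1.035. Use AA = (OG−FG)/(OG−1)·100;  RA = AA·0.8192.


AA = (1.056 − 1.035)/(1.056 − 1)·100 = 37.5000
RA = 37.5000·0.8192

30.7200 %


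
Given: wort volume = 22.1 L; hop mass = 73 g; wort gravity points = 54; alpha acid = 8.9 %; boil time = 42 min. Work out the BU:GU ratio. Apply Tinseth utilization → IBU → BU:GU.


U = 1.65·0.000125^(GP/1000)·(1−e^(−0.04t))/4.15;  IBU = (α/100)·m·U·1000/V;  BU:GU = IBU/GP
U = 1.65·0.000125^(54/1000)·(1−e^(−0.04·42))/4.15 = 0.1991
IBU = (8.9/100)·73·0.1991·1000/22.1 = 58.5348
BU:GU = 58.5348/54

1.0840


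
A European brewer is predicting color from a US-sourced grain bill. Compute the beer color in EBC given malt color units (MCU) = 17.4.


SRM = 1.4922·MCU^0.6859;  EBC = SRM·1.97
SRM = 1.4922·17.4^0.6859 = 10.5857
EBC = 10.5857·1.97

20.8538 EBC


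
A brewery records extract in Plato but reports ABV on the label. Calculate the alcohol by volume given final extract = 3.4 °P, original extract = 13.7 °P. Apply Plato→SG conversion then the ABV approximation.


SG = 259/(259 − P);  ABV = (OG − FG)·131.25
OG = 259/(259 − 13.7) = 1.0558
FG = 259/(259 − 3.4) = 1.0133
ABV = (1.0558 − 1.0133)·131.25

5.5844 % ABV


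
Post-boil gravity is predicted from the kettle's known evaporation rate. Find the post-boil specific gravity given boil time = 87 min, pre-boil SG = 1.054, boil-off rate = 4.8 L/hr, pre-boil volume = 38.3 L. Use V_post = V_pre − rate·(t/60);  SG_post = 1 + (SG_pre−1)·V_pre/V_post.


V_post = 38.3 − 4.8·(87/60) = 31.3400
SG_post = 1 + (1.054 − 1)·38.3/31.3400

1.0660


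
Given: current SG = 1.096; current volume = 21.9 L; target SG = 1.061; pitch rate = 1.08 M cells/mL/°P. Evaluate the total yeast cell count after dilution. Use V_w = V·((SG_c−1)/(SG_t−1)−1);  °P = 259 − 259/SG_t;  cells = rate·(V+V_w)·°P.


V_w = 21.9·((1.096−1)/(1.061−1)−1) = 12.5656
V_final = 21.9 + 12.5656 = 34.4656
°P = 259 − 259/1.061 = 14.8907
cells = 1.08·34.4656·14.8907

554.2727 billion cells


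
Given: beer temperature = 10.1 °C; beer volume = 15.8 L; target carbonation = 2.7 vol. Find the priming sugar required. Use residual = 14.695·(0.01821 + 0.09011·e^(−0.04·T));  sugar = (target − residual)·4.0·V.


residual = 14.695·(0.01821 + 0.09011·e^(−0.04·10.1)) = 1.1517
sugar = (2.7 − 1.1517)·4.0·15.8

97.8546 g


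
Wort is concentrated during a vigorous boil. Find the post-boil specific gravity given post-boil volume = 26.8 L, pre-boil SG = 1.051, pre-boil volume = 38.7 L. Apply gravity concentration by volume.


SG_post = 1 + (SG_pre − 1)·V_pre/V_post
pts_pre = (1.051 − 1)·1000 = 51.0000
pts_post = 51.0000·38.7/26.8 = 73.6455
SG_post = 1 + 73.6455/1000

1.0736


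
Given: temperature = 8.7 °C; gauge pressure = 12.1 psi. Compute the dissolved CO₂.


vols = (P + 14.695)·(0.01821 + 0.09011·e^(−0.04·T))
vols = (12.1 + 14.695)·(0.01821 + 0.09011·e^(−0.04·8.7))

2.1928 volumes


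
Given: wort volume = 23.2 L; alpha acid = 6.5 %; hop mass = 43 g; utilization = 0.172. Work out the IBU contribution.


IBU = (α/100)·mass·U·1000 / V
IBU = (6.5/100)·43·0.172·1000 / 23.2

20.7216 IBU


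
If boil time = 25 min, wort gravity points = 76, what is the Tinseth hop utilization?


U = 1.65·0.000125^(GP/1000) · (1 − e^(−0.04·t))/4.15
bigness = 1.65·0.000125^(76/1000) = 0.8334
boil_factor = (1 − e^(−0.04·25))/4.15 = 0.1523
U = 0.8334 · 0.1523

0.1269


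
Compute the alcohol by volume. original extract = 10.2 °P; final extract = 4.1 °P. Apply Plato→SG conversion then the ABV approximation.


SG = 259/(259 − P);  ABV = (OG − FG)·131.25
OG = 259/(259 − 10.2) = 1.0410
FG = 259/(259 − 4.1) = 1.0161
ABV = (1.0410 − 1.0161)·131.25

3.2697 % ABV


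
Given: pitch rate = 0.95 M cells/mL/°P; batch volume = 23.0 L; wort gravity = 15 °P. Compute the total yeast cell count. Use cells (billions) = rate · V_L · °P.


cells = 0.95 · 23.0 · 15

327.7500 billion cells


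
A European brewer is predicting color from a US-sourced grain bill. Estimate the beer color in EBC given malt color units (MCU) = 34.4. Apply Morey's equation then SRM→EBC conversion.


SRM = 1.4922·MCU^0.6859;  EBC = SRM·1.97
SRM = 1.4922·34.4^0.6859 = 16.8948
EBC = 16.8948·1.97

33.2827 EBC


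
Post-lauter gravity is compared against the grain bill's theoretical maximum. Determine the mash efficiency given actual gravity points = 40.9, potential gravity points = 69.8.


efficiency = actual / potential × 100
efficiency = 40.9 / 69.8 × 100

58.5960 %


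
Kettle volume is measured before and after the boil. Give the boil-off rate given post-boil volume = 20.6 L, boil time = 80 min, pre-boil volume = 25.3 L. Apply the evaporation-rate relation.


rate = (V_pre − V_post) / (t_min/60)
rate = (25.3 − 20.6) / (80/60)

3.5250 L/hr


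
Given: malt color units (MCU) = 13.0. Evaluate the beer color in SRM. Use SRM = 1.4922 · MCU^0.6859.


SRM = 1.4922 · 13.0^0.6859

8.6672 SRM


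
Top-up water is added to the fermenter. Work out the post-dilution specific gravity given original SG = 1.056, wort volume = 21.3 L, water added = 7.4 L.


SG_new = 1 + (SG_old − 1)·V_old/(V_old + V_water)
pts = (1.056 − 1)·1000·21.3/(21.3 + 7.4) = 41.5610
SG_new = 1 + 41.5610/1000

1.0416


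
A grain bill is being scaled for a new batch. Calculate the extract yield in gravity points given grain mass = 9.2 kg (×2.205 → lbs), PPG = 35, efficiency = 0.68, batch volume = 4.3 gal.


points = lbs × PPG × eff / vol
lbs = 9.2 × 2.205 = 20.2860
points = 20.2860 × 35 × 0.68 / 4.3

112.2807 points


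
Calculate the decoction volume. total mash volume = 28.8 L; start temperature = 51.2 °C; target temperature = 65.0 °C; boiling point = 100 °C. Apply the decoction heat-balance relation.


V_dec = V_total·(T_target − T_start)/(T_boil − T_start)
V_dec = 28.8·(65.0 − 51.2)/(100 − 51.2)

8.1443 L


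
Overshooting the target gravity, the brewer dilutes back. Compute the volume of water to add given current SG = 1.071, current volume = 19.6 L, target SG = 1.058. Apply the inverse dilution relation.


V_water = V·((SG_curr − 1)/(SG_target − 1) − 1)
V_water = 19.6·((1.071 − 1)/(1.058 − 1) − 1)

4.3931 L


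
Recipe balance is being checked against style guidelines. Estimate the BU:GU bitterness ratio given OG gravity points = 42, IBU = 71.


BU:GU = IBU / OG_points
BU:GU = 71 / 42

1.6905


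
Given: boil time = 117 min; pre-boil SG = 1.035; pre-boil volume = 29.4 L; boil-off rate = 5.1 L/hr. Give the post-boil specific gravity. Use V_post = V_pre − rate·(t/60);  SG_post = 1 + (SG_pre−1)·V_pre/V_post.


V_post = 29.4 − 5.1·(117/60) = 19.4550
SG_post = 1 + (1.035 − 1)·29.4/19.4550

1.0529


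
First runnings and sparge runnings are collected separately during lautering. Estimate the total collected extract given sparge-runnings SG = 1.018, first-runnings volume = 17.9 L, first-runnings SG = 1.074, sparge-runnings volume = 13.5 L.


total = Σ (SG_i − 1)·1000·V_i
first = (1.074 − 1)·1000·17.9 = 1324.6000
sparge = (1.018 − 1)·1000·13.5 = 243.0000
total = 1324.6000 + 243.0000

1567.6000 gravity·L


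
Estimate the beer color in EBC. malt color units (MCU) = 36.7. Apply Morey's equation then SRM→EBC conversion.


SRM = 1.4922·MCU^0.6859;  EBC = SRM·1.97
SRM = 1.4922·36.7^0.6859 = 17.6617
EBC = 17.6617·1.97

34.7935 EBC


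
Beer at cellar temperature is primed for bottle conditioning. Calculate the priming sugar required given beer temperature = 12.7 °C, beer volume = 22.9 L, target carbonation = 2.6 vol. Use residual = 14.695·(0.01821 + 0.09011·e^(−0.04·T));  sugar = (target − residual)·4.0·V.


residual = 14.695·(0.01821 + 0.09011·e^(−0.04·12.7)) = 1.0643
sugar = (2.6 − 1.0643)·4.0·22.9

140.6661 g


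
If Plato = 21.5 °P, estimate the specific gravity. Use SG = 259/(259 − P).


SG = 259/(259 − 21.5)

1.0905


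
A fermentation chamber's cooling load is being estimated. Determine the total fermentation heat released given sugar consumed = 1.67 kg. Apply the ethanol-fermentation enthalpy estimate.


Q = m_sugar · 590 kJ/kg
Q = 1.67 · 590

985.3000 kJ


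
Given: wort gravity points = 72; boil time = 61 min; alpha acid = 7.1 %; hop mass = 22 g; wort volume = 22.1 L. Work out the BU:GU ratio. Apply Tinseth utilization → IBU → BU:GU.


U = 1.65·0.000125^(GP/1000)·(1−e^(−0.04t))/4.15;  IBU = (α/100)·m·U·1000/V;  BU:GU = IBU/GP
U = 1.65·0.000125^(72/1000)·(1−e^(−0.04·61))/4.15 = 0.1900
IBU = (7.1/100)·22·0.1900·1000/22.1 = 13.4306
BU:GU = 13.4306/72

0.1865


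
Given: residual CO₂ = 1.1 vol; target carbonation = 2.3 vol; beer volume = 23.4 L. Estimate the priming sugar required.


sugar = (target − residual)·4.0·V
sugar = (2.3 − 1.1)·4.0·23.4

112.3200 g


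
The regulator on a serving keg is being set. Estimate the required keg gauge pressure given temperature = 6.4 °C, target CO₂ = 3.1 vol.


psi = vols/(0.01821 + 0.09011·e^(−0.04·T)) − 14.695
psi = 3.1/(0.01821 + 0.09011·e^(−0.04·6.4)) − 14.695

20.5451 psi


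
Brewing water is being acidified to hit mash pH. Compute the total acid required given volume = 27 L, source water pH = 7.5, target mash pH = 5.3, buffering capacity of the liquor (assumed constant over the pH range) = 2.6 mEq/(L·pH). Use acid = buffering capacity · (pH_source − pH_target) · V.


acid = 2.6 · (7.5 − 5.3) · 27

154.4400 mEq


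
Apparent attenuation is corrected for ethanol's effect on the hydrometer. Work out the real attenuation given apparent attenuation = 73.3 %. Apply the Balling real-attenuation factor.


RA = AA · 0.8192
RA = 73.3 · 0.8192

60.0474 %


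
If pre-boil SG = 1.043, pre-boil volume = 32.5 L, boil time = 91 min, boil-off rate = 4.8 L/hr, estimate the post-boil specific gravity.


V_post = V_pre − rate·(t/60);  SG_post = 1 + (SG_pre−1)·V_pre/V_post
V_post = 32.5 − 4.8·(91/60) = 25.2200
SG_post = 1 + (1.043 − 1)·32.5/25.2200

1.0554


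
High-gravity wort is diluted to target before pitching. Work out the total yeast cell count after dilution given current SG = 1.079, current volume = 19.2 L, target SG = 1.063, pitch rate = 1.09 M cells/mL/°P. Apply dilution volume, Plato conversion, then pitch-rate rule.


V_w = V·((SG_c−1)/(SG_t−1)−1);  °P = 259 − 259/SG_t;  cells = rate·(V+V_w)·°P
V_w = 19.2·((1.079−1)/(1.063−1)−1) = 4.8762
V_final = 19.2 + 4.8762 = 24.0762
°P = 259 − 259/1.063 = 15.3500
cells = 1.09·24.0762·15.3500

402.8295 billion cells


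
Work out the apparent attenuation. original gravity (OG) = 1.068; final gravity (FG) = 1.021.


AA = (OG − FG)/(OG − 1) · 100
AA = (1.068 − 1.021)/(1.068 − 1) · 100

69.1176 %


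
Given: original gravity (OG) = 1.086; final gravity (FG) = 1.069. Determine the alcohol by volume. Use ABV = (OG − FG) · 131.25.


ABV = (1.086 − 1.069) · 131.25

2.2313 % ABV


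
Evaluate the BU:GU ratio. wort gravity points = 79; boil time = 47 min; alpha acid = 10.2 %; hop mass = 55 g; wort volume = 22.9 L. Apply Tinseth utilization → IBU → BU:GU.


U = 1.65·0.000125^(GP/1000)·(1−e^(−0.04t))/4.15;  IBU = (α/100)·m·U·1000/V;  BU:GU = IBU/GP
U = 1.65·0.000125^(79/1000)·(1−e^(−0.04·47))/4.15 = 0.1656
IBU = (10.2/100)·55·0.1656·1000/22.9 = 40.5801
BU:GU = 40.5801/79

0.5137


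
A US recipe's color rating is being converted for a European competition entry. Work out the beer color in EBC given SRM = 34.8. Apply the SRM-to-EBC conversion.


EBC = SRM · 1.97
EBC = 34.8 · 1.97

68.5560 EBC


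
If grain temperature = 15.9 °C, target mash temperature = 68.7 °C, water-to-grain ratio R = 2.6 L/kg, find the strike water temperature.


T_strike = (0.41/R)·(T_mash − T_grain) + T_mash
T_strike = (0.41/2.6)·(68.7 − 15.9) + 68.7

77.0262 °C


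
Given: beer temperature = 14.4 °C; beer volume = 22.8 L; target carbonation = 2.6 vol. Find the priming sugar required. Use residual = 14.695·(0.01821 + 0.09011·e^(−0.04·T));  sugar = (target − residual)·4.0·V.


residual = 14.695·(0.01821 + 0.09011·e^(−0.04·14.4)) = 1.0120
sugar = (2.6 − 1.0120)·4.0·22.8

144.8287 g


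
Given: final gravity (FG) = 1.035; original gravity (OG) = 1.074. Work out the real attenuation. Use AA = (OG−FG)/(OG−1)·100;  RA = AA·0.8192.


AA = (1.074 − 1.035)/(1.074 − 1)·100 = 52.7027
RA = 52.7027·0.8192

43.1741 %


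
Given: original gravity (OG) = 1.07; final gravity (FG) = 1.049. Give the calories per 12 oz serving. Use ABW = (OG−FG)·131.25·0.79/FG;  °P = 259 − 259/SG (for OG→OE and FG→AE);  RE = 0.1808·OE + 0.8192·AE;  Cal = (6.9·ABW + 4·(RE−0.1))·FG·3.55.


ABW = (1.07 − 1.049)·131.25·0.79/1.049 = 2.0757
OE = 259 − 259/1.07 = 16.9439 °P
AE = 259 − 259/1.049 = 12.0982 °P
RE = 0.1808·16.9439 + 0.8192·12.0982 = 12.9743 °P
Cal = (6.9·2.0757 + 4·(12.9743−0.1))·1.049·3.55

245.1093 kcal


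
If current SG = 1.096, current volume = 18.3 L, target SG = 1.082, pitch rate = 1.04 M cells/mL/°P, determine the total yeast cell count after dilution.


V_w = V·((SG_c−1)/(SG_t−1)−1);  °P = 259 − 259/SG_t;  cells = rate·(V+V_w)·°P
V_w = 18.3·((1.096−1)/(1.082−1)−1) = 3.1244
V_final = 18.3 + 3.1244 = 21.4244
°P = 259 − 259/1.082 = 19.6285
cells = 1.04·21.4244·19.6285

437.3490 billion cells


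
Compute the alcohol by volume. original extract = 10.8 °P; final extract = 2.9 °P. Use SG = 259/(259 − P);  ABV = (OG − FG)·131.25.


OG = 259/(259 − 10.8) = 1.0435
FG = 259/(259 − 2.9) = 1.0113
ABV = (1.0435 − 1.0113)·131.25

4.2249 % ABV


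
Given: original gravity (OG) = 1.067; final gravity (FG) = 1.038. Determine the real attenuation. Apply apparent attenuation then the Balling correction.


AA = (OG−FG)/(OG−1)·100;  RA = AA·0.8192
AA = (1.067 − 1.038)/(1.067 − 1)·100 = 43.2836
RA = 43.2836·0.8192

35.4579 %


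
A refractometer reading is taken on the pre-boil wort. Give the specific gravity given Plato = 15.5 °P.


SG = 259/(259 − P)
SG = 259/(259 − 15.5)

1.0637


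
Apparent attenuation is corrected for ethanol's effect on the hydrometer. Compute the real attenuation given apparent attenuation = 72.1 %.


RA = AA · 0.8192
RA = 72.1 · 0.8192

59.0643 %


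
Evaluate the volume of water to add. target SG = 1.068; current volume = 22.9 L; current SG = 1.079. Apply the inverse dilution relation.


V_water = V·((SG_curr − 1)/(SG_target − 1) − 1)
V_water = 22.9·((1.079 − 1)/(1.068 − 1) − 1)

3.7044 L


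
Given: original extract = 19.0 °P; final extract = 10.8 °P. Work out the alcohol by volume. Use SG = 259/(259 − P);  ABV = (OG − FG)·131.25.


OG = 259/(259 − 19.0) = 1.0792
FG = 259/(259 − 10.8) = 1.0435
ABV = (1.0792 − 1.0435)·131.25

4.6795 % ABV


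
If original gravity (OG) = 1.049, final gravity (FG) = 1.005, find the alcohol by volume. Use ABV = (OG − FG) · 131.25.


ABV = (1.049 − 1.005) · 131.25

5.7750 % ABV


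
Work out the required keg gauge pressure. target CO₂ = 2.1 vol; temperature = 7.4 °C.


psi = vols/(0.01821 + 0.09011·e^(−0.04·T)) − 14.695
psi = 2.1/(0.01821 + 0.09011·e^(−0.04·7.4)) − 14.695

9.9434 psi


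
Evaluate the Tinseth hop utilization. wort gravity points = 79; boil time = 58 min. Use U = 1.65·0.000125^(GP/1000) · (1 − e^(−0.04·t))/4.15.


bigness = 1.65·0.000125^(79/1000) = 0.8112
boil_factor = (1 − e^(−0.04·58))/4.15 = 0.2173
U = 0.8112 · 0.2173

0.1763


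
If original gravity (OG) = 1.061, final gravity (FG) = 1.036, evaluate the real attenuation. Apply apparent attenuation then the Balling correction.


AA = (OG−FG)/(OG−1)·100;  RA = AA·0.8192
AA = (1.061 − 1.036)/(1.061 − 1)·100 = 40.9836
RA = 40.9836·0.8192

33.5738 %


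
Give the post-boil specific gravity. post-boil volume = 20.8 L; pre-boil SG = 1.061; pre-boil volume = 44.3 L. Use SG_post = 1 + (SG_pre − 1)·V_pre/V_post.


pts_pre = (1.061 − 1)·1000 = 61.0000
pts_post = 61.0000·44.3/20.8 = 129.9183
SG_post = 1 + 129.9183/1000

1.1299


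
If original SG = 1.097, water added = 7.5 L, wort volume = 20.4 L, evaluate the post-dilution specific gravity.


SG_new = 1 + (SG_old − 1)·V_old/(V_old + V_water)
pts = (1.097 − 1)·1000·20.4/(20.4 + 7.5) = 70.9247
SG_new = 1 + 70.9247/1000

1.0709


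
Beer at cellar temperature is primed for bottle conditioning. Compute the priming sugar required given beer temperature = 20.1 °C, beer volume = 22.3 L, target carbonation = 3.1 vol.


residual = 14.695·(0.01821 + 0.09011·e^(−0.04·T));  sugar = (target − residual)·4.0·V
residual = 14.695·(0.01821 + 0.09011·e^(−0.04·20.1)) = 0.8602
sugar = (3.1 − 0.8602)·4.0·22.3

199.7895 g


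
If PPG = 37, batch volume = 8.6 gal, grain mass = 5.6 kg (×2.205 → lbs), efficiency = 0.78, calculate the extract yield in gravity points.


points = lbs × PPG × eff / vol
lbs = 5.6 × 2.205 = 12.3480
points = 12.3480 × 37 × 0.78 / 8.6

41.4376 points


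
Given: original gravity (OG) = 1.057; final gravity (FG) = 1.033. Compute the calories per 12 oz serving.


ABW = (OG−FG)·131.25·0.79/FG;  °P = 259 − 259/SG (for OG→OE and FG→AE);  RE = 0.1808·OE + 0.8192·AE;  Cal = (6.9·ABW + 4·(RE−0.1))·FG·3.55
ABW = (1.057 − 1.033)·131.25·0.79/1.033 = 2.4090
OE = 259 − 259/1.057 = 13.9669 °P
AE = 259 − 259/1.033 = 8.2740 °P
RE = 0.1808·13.9669 + 0.8192·8.2740 = 9.3032 °P
Cal = (6.9·2.4090 + 4·(9.3032−0.1))·1.033·3.55

195.9545 kcal


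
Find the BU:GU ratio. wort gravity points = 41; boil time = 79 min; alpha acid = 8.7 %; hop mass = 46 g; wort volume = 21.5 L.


U = 1.65·0.000125^(GP/1000)·(1−e^(−0.04t))/4.15;  IBU = (α/100)·m·U·1000/V;  BU:GU = IBU/GP
U = 1.65·0.000125^(41/1000)·(1−e^(−0.04·79))/4.15 = 0.2634
IBU = (8.7/100)·46·0.2634·1000/21.5 = 49.0253
BU:GU = 49.0253/41

1.1957
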